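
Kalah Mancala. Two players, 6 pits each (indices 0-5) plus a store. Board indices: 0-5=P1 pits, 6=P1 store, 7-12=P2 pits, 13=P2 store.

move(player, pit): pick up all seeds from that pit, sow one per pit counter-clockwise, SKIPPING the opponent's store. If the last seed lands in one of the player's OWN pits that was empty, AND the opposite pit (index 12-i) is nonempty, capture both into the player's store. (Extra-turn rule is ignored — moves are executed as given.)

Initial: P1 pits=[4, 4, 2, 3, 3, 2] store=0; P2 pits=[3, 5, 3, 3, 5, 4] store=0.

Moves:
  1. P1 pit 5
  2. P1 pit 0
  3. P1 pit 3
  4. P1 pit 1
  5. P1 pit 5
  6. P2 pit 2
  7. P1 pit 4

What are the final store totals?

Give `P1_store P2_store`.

Answer: 5 0

Derivation:
Move 1: P1 pit5 -> P1=[4,4,2,3,3,0](1) P2=[4,5,3,3,5,4](0)
Move 2: P1 pit0 -> P1=[0,5,3,4,4,0](1) P2=[4,5,3,3,5,4](0)
Move 3: P1 pit3 -> P1=[0,5,3,0,5,1](2) P2=[5,5,3,3,5,4](0)
Move 4: P1 pit1 -> P1=[0,0,4,1,6,2](3) P2=[5,5,3,3,5,4](0)
Move 5: P1 pit5 -> P1=[0,0,4,1,6,0](4) P2=[6,5,3,3,5,4](0)
Move 6: P2 pit2 -> P1=[0,0,4,1,6,0](4) P2=[6,5,0,4,6,5](0)
Move 7: P1 pit4 -> P1=[0,0,4,1,0,1](5) P2=[7,6,1,5,6,5](0)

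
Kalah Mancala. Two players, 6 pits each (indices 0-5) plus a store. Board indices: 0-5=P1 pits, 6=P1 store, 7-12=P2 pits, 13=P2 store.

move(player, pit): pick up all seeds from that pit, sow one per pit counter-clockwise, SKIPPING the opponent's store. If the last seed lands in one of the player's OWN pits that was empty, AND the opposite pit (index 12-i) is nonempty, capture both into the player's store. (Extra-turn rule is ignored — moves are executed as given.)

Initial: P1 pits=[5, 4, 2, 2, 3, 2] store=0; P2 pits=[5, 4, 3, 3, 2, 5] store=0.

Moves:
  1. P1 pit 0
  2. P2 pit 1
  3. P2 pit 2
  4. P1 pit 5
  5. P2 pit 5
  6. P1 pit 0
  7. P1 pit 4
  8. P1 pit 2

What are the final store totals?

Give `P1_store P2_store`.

Answer: 3 2

Derivation:
Move 1: P1 pit0 -> P1=[0,5,3,3,4,3](0) P2=[5,4,3,3,2,5](0)
Move 2: P2 pit1 -> P1=[0,5,3,3,4,3](0) P2=[5,0,4,4,3,6](0)
Move 3: P2 pit2 -> P1=[0,5,3,3,4,3](0) P2=[5,0,0,5,4,7](1)
Move 4: P1 pit5 -> P1=[0,5,3,3,4,0](1) P2=[6,1,0,5,4,7](1)
Move 5: P2 pit5 -> P1=[1,6,4,4,5,1](1) P2=[6,1,0,5,4,0](2)
Move 6: P1 pit0 -> P1=[0,7,4,4,5,1](1) P2=[6,1,0,5,4,0](2)
Move 7: P1 pit4 -> P1=[0,7,4,4,0,2](2) P2=[7,2,1,5,4,0](2)
Move 8: P1 pit2 -> P1=[0,7,0,5,1,3](3) P2=[7,2,1,5,4,0](2)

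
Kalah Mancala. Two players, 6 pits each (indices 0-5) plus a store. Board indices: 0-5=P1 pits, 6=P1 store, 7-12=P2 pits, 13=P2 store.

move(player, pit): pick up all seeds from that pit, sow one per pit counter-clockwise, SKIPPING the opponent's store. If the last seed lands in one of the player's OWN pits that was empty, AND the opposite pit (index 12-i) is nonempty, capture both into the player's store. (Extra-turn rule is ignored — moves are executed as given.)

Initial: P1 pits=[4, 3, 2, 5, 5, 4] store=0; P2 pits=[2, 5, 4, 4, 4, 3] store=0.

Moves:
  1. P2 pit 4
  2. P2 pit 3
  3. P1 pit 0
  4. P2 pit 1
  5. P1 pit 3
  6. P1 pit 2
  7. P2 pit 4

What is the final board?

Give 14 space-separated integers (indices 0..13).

Answer: 0 5 0 1 8 7 2 3 1 6 1 0 7 4

Derivation:
Move 1: P2 pit4 -> P1=[5,4,2,5,5,4](0) P2=[2,5,4,4,0,4](1)
Move 2: P2 pit3 -> P1=[6,4,2,5,5,4](0) P2=[2,5,4,0,1,5](2)
Move 3: P1 pit0 -> P1=[0,5,3,6,6,5](1) P2=[2,5,4,0,1,5](2)
Move 4: P2 pit1 -> P1=[0,5,3,6,6,5](1) P2=[2,0,5,1,2,6](3)
Move 5: P1 pit3 -> P1=[0,5,3,0,7,6](2) P2=[3,1,6,1,2,6](3)
Move 6: P1 pit2 -> P1=[0,5,0,1,8,7](2) P2=[3,1,6,1,2,6](3)
Move 7: P2 pit4 -> P1=[0,5,0,1,8,7](2) P2=[3,1,6,1,0,7](4)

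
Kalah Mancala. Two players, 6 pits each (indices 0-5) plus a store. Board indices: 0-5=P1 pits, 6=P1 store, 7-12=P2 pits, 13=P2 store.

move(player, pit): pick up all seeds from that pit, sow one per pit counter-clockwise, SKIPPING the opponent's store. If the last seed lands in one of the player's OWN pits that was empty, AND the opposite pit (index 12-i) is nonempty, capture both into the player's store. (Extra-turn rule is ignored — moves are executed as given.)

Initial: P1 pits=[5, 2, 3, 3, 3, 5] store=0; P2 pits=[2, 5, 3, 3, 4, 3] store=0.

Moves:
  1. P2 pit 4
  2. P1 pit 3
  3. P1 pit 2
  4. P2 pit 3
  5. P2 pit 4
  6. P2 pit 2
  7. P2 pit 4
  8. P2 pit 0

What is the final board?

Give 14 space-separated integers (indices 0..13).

Answer: 6 3 0 0 5 7 1 0 6 0 1 0 8 4

Derivation:
Move 1: P2 pit4 -> P1=[6,3,3,3,3,5](0) P2=[2,5,3,3,0,4](1)
Move 2: P1 pit3 -> P1=[6,3,3,0,4,6](1) P2=[2,5,3,3,0,4](1)
Move 3: P1 pit2 -> P1=[6,3,0,1,5,7](1) P2=[2,5,3,3,0,4](1)
Move 4: P2 pit3 -> P1=[6,3,0,1,5,7](1) P2=[2,5,3,0,1,5](2)
Move 5: P2 pit4 -> P1=[6,3,0,1,5,7](1) P2=[2,5,3,0,0,6](2)
Move 6: P2 pit2 -> P1=[6,3,0,1,5,7](1) P2=[2,5,0,1,1,7](2)
Move 7: P2 pit4 -> P1=[6,3,0,1,5,7](1) P2=[2,5,0,1,0,8](2)
Move 8: P2 pit0 -> P1=[6,3,0,0,5,7](1) P2=[0,6,0,1,0,8](4)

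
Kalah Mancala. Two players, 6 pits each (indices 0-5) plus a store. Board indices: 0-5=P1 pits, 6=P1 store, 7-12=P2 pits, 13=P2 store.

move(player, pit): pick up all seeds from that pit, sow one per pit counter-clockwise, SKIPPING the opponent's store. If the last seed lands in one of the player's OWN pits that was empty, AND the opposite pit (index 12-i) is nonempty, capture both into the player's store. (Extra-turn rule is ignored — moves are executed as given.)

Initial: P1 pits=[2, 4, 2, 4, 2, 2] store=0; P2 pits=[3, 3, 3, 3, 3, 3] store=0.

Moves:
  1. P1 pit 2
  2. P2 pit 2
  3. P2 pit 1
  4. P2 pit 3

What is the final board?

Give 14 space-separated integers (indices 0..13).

Move 1: P1 pit2 -> P1=[2,4,0,5,3,2](0) P2=[3,3,3,3,3,3](0)
Move 2: P2 pit2 -> P1=[2,4,0,5,3,2](0) P2=[3,3,0,4,4,4](0)
Move 3: P2 pit1 -> P1=[2,4,0,5,3,2](0) P2=[3,0,1,5,5,4](0)
Move 4: P2 pit3 -> P1=[3,5,0,5,3,2](0) P2=[3,0,1,0,6,5](1)

Answer: 3 5 0 5 3 2 0 3 0 1 0 6 5 1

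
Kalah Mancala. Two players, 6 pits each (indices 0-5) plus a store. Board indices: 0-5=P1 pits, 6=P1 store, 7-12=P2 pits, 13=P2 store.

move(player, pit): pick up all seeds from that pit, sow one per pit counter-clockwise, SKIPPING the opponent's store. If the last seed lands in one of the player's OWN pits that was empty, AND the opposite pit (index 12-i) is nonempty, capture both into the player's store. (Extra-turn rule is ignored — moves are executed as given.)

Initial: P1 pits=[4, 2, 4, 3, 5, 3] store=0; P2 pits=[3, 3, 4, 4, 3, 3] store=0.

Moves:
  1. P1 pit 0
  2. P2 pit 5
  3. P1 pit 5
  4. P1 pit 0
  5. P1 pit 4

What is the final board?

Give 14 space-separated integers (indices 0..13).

Move 1: P1 pit0 -> P1=[0,3,5,4,6,3](0) P2=[3,3,4,4,3,3](0)
Move 2: P2 pit5 -> P1=[1,4,5,4,6,3](0) P2=[3,3,4,4,3,0](1)
Move 3: P1 pit5 -> P1=[1,4,5,4,6,0](1) P2=[4,4,4,4,3,0](1)
Move 4: P1 pit0 -> P1=[0,5,5,4,6,0](1) P2=[4,4,4,4,3,0](1)
Move 5: P1 pit4 -> P1=[0,5,5,4,0,1](2) P2=[5,5,5,5,3,0](1)

Answer: 0 5 5 4 0 1 2 5 5 5 5 3 0 1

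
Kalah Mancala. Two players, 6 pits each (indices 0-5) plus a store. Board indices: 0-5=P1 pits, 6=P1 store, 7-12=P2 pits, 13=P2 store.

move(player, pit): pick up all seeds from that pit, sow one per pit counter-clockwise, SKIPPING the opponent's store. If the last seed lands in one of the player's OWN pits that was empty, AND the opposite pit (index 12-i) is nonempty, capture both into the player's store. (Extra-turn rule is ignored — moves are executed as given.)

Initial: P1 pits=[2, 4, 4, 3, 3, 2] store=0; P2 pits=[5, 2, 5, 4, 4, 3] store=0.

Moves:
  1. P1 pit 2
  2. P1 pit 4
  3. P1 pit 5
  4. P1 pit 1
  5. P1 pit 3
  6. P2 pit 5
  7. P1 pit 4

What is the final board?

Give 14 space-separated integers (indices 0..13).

Answer: 3 1 1 0 0 2 13 1 5 6 4 4 0 1

Derivation:
Move 1: P1 pit2 -> P1=[2,4,0,4,4,3](1) P2=[5,2,5,4,4,3](0)
Move 2: P1 pit4 -> P1=[2,4,0,4,0,4](2) P2=[6,3,5,4,4,3](0)
Move 3: P1 pit5 -> P1=[2,4,0,4,0,0](3) P2=[7,4,6,4,4,3](0)
Move 4: P1 pit1 -> P1=[2,0,1,5,1,0](11) P2=[0,4,6,4,4,3](0)
Move 5: P1 pit3 -> P1=[2,0,1,0,2,1](12) P2=[1,5,6,4,4,3](0)
Move 6: P2 pit5 -> P1=[3,1,1,0,2,1](12) P2=[1,5,6,4,4,0](1)
Move 7: P1 pit4 -> P1=[3,1,1,0,0,2](13) P2=[1,5,6,4,4,0](1)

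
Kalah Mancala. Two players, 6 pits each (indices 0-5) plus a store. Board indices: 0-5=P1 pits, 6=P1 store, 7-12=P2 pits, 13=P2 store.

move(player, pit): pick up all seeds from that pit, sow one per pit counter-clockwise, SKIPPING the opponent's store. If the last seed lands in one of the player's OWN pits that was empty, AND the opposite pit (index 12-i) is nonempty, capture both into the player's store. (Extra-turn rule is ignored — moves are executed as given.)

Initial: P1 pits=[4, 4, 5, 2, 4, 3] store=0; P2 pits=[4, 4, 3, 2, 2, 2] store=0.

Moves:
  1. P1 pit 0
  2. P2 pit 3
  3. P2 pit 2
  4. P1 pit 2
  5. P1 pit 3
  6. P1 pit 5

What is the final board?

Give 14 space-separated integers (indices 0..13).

Answer: 0 5 0 0 7 0 3 7 6 1 2 4 4 0

Derivation:
Move 1: P1 pit0 -> P1=[0,5,6,3,5,3](0) P2=[4,4,3,2,2,2](0)
Move 2: P2 pit3 -> P1=[0,5,6,3,5,3](0) P2=[4,4,3,0,3,3](0)
Move 3: P2 pit2 -> P1=[0,5,6,3,5,3](0) P2=[4,4,0,1,4,4](0)
Move 4: P1 pit2 -> P1=[0,5,0,4,6,4](1) P2=[5,5,0,1,4,4](0)
Move 5: P1 pit3 -> P1=[0,5,0,0,7,5](2) P2=[6,5,0,1,4,4](0)
Move 6: P1 pit5 -> P1=[0,5,0,0,7,0](3) P2=[7,6,1,2,4,4](0)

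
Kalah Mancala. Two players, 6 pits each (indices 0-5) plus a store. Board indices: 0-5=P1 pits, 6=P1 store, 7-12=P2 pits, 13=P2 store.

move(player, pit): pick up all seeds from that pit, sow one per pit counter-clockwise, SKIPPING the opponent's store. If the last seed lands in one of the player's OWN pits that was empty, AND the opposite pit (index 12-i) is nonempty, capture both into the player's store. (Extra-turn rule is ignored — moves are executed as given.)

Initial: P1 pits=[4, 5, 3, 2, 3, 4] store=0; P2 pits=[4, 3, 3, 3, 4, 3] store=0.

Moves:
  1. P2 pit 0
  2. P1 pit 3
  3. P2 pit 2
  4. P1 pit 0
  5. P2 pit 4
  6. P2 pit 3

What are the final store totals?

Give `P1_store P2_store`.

Move 1: P2 pit0 -> P1=[4,5,3,2,3,4](0) P2=[0,4,4,4,5,3](0)
Move 2: P1 pit3 -> P1=[4,5,3,0,4,5](0) P2=[0,4,4,4,5,3](0)
Move 3: P2 pit2 -> P1=[4,5,3,0,4,5](0) P2=[0,4,0,5,6,4](1)
Move 4: P1 pit0 -> P1=[0,6,4,1,5,5](0) P2=[0,4,0,5,6,4](1)
Move 5: P2 pit4 -> P1=[1,7,5,2,5,5](0) P2=[0,4,0,5,0,5](2)
Move 6: P2 pit3 -> P1=[2,8,5,2,5,5](0) P2=[0,4,0,0,1,6](3)

Answer: 0 3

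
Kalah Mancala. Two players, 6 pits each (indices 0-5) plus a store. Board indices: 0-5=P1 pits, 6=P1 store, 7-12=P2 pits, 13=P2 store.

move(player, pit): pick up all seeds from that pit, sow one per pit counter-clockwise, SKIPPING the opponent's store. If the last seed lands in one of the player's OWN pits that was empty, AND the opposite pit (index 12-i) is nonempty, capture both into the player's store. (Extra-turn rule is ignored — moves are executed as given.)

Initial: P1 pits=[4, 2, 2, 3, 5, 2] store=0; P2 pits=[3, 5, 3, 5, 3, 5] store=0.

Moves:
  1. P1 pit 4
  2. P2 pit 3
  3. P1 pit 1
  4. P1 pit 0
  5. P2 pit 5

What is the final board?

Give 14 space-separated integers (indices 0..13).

Answer: 1 2 5 6 2 4 8 4 0 4 0 4 0 2

Derivation:
Move 1: P1 pit4 -> P1=[4,2,2,3,0,3](1) P2=[4,6,4,5,3,5](0)
Move 2: P2 pit3 -> P1=[5,3,2,3,0,3](1) P2=[4,6,4,0,4,6](1)
Move 3: P1 pit1 -> P1=[5,0,3,4,0,3](8) P2=[4,0,4,0,4,6](1)
Move 4: P1 pit0 -> P1=[0,1,4,5,1,4](8) P2=[4,0,4,0,4,6](1)
Move 5: P2 pit5 -> P1=[1,2,5,6,2,4](8) P2=[4,0,4,0,4,0](2)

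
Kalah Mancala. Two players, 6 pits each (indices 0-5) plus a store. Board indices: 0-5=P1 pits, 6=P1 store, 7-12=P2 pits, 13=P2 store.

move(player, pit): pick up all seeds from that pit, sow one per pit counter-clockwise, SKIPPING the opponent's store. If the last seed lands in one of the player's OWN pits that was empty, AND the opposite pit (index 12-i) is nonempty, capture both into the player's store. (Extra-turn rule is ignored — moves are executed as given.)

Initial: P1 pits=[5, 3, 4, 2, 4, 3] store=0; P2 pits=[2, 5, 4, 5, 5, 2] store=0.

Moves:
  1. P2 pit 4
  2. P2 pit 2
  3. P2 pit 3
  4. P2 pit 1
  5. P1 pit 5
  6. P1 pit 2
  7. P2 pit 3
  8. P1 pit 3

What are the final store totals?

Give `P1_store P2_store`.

Answer: 3 4

Derivation:
Move 1: P2 pit4 -> P1=[6,4,5,2,4,3](0) P2=[2,5,4,5,0,3](1)
Move 2: P2 pit2 -> P1=[6,4,5,2,4,3](0) P2=[2,5,0,6,1,4](2)
Move 3: P2 pit3 -> P1=[7,5,6,2,4,3](0) P2=[2,5,0,0,2,5](3)
Move 4: P2 pit1 -> P1=[7,5,6,2,4,3](0) P2=[2,0,1,1,3,6](4)
Move 5: P1 pit5 -> P1=[7,5,6,2,4,0](1) P2=[3,1,1,1,3,6](4)
Move 6: P1 pit2 -> P1=[7,5,0,3,5,1](2) P2=[4,2,1,1,3,6](4)
Move 7: P2 pit3 -> P1=[7,5,0,3,5,1](2) P2=[4,2,1,0,4,6](4)
Move 8: P1 pit3 -> P1=[7,5,0,0,6,2](3) P2=[4,2,1,0,4,6](4)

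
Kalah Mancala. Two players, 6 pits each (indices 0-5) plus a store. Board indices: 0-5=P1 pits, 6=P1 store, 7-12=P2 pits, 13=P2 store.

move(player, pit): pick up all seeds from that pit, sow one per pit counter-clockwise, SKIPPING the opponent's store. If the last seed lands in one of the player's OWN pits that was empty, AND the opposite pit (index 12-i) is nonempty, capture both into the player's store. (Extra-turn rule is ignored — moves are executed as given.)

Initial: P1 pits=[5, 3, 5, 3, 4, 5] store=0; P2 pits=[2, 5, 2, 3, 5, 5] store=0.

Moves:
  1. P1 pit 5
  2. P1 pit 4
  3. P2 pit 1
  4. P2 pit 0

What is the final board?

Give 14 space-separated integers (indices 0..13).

Answer: 6 4 5 3 0 1 2 0 1 5 6 7 6 1

Derivation:
Move 1: P1 pit5 -> P1=[5,3,5,3,4,0](1) P2=[3,6,3,4,5,5](0)
Move 2: P1 pit4 -> P1=[5,3,5,3,0,1](2) P2=[4,7,3,4,5,5](0)
Move 3: P2 pit1 -> P1=[6,4,5,3,0,1](2) P2=[4,0,4,5,6,6](1)
Move 4: P2 pit0 -> P1=[6,4,5,3,0,1](2) P2=[0,1,5,6,7,6](1)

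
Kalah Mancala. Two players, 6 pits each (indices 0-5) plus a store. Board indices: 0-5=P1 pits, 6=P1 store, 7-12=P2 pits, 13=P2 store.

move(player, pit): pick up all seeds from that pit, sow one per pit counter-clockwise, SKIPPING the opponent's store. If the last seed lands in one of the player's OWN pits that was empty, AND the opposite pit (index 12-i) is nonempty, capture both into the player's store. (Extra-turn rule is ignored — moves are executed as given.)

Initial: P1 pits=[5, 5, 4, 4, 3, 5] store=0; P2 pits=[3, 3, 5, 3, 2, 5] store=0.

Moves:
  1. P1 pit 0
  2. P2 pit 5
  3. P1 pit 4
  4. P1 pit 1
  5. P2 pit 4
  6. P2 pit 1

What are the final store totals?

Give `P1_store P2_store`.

Answer: 2 3

Derivation:
Move 1: P1 pit0 -> P1=[0,6,5,5,4,6](0) P2=[3,3,5,3,2,5](0)
Move 2: P2 pit5 -> P1=[1,7,6,6,4,6](0) P2=[3,3,5,3,2,0](1)
Move 3: P1 pit4 -> P1=[1,7,6,6,0,7](1) P2=[4,4,5,3,2,0](1)
Move 4: P1 pit1 -> P1=[1,0,7,7,1,8](2) P2=[5,5,5,3,2,0](1)
Move 5: P2 pit4 -> P1=[1,0,7,7,1,8](2) P2=[5,5,5,3,0,1](2)
Move 6: P2 pit1 -> P1=[1,0,7,7,1,8](2) P2=[5,0,6,4,1,2](3)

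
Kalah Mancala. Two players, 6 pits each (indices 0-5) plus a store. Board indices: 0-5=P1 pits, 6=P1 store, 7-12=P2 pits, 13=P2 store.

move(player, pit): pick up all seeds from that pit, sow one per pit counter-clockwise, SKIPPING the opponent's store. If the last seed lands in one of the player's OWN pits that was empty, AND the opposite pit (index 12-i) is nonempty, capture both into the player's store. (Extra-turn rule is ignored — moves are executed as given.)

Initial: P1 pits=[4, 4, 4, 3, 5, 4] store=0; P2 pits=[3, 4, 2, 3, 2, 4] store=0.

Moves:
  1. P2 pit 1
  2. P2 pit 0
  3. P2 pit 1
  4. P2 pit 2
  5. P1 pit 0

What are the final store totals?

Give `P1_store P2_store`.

Move 1: P2 pit1 -> P1=[4,4,4,3,5,4](0) P2=[3,0,3,4,3,5](0)
Move 2: P2 pit0 -> P1=[4,4,4,3,5,4](0) P2=[0,1,4,5,3,5](0)
Move 3: P2 pit1 -> P1=[4,4,4,3,5,4](0) P2=[0,0,5,5,3,5](0)
Move 4: P2 pit2 -> P1=[5,4,4,3,5,4](0) P2=[0,0,0,6,4,6](1)
Move 5: P1 pit0 -> P1=[0,5,5,4,6,5](0) P2=[0,0,0,6,4,6](1)

Answer: 0 1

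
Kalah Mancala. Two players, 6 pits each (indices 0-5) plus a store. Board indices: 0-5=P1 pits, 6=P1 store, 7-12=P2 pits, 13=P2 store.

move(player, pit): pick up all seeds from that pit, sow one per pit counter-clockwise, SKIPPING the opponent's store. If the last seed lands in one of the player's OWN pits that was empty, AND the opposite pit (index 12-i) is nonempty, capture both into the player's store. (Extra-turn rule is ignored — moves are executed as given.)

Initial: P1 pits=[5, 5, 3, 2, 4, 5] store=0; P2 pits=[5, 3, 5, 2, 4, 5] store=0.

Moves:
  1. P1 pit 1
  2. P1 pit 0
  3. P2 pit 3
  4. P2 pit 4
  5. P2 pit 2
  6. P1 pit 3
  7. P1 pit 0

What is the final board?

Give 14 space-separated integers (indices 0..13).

Answer: 0 3 7 0 7 8 2 6 3 0 1 1 8 2

Derivation:
Move 1: P1 pit1 -> P1=[5,0,4,3,5,6](1) P2=[5,3,5,2,4,5](0)
Move 2: P1 pit0 -> P1=[0,1,5,4,6,7](1) P2=[5,3,5,2,4,5](0)
Move 3: P2 pit3 -> P1=[0,1,5,4,6,7](1) P2=[5,3,5,0,5,6](0)
Move 4: P2 pit4 -> P1=[1,2,6,4,6,7](1) P2=[5,3,5,0,0,7](1)
Move 5: P2 pit2 -> P1=[2,2,6,4,6,7](1) P2=[5,3,0,1,1,8](2)
Move 6: P1 pit3 -> P1=[2,2,6,0,7,8](2) P2=[6,3,0,1,1,8](2)
Move 7: P1 pit0 -> P1=[0,3,7,0,7,8](2) P2=[6,3,0,1,1,8](2)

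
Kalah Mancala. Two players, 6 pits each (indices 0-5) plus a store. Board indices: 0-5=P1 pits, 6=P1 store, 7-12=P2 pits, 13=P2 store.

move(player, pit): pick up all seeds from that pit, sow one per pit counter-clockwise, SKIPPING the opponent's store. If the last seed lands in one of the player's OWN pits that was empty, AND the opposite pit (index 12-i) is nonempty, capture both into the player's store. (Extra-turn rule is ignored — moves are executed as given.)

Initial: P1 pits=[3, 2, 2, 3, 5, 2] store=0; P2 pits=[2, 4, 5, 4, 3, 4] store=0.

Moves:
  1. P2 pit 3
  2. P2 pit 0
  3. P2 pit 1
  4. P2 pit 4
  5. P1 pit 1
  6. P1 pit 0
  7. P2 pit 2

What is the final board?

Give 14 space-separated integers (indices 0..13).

Move 1: P2 pit3 -> P1=[4,2,2,3,5,2](0) P2=[2,4,5,0,4,5](1)
Move 2: P2 pit0 -> P1=[4,2,2,3,5,2](0) P2=[0,5,6,0,4,5](1)
Move 3: P2 pit1 -> P1=[4,2,2,3,5,2](0) P2=[0,0,7,1,5,6](2)
Move 4: P2 pit4 -> P1=[5,3,3,3,5,2](0) P2=[0,0,7,1,0,7](3)
Move 5: P1 pit1 -> P1=[5,0,4,4,6,2](0) P2=[0,0,7,1,0,7](3)
Move 6: P1 pit0 -> P1=[0,1,5,5,7,3](0) P2=[0,0,7,1,0,7](3)
Move 7: P2 pit2 -> P1=[1,2,6,5,7,3](0) P2=[0,0,0,2,1,8](4)

Answer: 1 2 6 5 7 3 0 0 0 0 2 1 8 4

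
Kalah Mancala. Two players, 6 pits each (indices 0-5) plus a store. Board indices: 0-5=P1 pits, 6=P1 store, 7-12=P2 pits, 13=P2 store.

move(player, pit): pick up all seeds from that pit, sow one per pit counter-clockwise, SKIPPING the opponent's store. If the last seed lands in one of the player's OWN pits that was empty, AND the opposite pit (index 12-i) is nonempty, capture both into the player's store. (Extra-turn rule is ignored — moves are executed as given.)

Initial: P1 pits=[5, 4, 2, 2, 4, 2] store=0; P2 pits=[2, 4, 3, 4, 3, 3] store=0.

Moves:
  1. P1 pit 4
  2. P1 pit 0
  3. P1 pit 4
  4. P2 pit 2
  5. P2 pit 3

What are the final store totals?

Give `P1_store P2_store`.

Move 1: P1 pit4 -> P1=[5,4,2,2,0,3](1) P2=[3,5,3,4,3,3](0)
Move 2: P1 pit0 -> P1=[0,5,3,3,1,4](1) P2=[3,5,3,4,3,3](0)
Move 3: P1 pit4 -> P1=[0,5,3,3,0,5](1) P2=[3,5,3,4,3,3](0)
Move 4: P2 pit2 -> P1=[0,5,3,3,0,5](1) P2=[3,5,0,5,4,4](0)
Move 5: P2 pit3 -> P1=[1,6,3,3,0,5](1) P2=[3,5,0,0,5,5](1)

Answer: 1 1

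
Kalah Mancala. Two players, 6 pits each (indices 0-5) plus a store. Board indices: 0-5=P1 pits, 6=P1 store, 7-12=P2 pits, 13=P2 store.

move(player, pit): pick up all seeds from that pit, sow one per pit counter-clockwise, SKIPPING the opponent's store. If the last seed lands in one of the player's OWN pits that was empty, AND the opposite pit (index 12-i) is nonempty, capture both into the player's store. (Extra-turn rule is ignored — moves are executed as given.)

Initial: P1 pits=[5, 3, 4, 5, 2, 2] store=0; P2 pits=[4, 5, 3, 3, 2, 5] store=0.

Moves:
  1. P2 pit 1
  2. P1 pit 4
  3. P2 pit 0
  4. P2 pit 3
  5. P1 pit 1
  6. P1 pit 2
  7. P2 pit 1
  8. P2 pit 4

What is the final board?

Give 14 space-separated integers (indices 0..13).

Move 1: P2 pit1 -> P1=[5,3,4,5,2,2](0) P2=[4,0,4,4,3,6](1)
Move 2: P1 pit4 -> P1=[5,3,4,5,0,3](1) P2=[4,0,4,4,3,6](1)
Move 3: P2 pit0 -> P1=[5,3,4,5,0,3](1) P2=[0,1,5,5,4,6](1)
Move 4: P2 pit3 -> P1=[6,4,4,5,0,3](1) P2=[0,1,5,0,5,7](2)
Move 5: P1 pit1 -> P1=[6,0,5,6,1,4](1) P2=[0,1,5,0,5,7](2)
Move 6: P1 pit2 -> P1=[6,0,0,7,2,5](2) P2=[1,1,5,0,5,7](2)
Move 7: P2 pit1 -> P1=[6,0,0,7,2,5](2) P2=[1,0,6,0,5,7](2)
Move 8: P2 pit4 -> P1=[7,1,1,7,2,5](2) P2=[1,0,6,0,0,8](3)

Answer: 7 1 1 7 2 5 2 1 0 6 0 0 8 3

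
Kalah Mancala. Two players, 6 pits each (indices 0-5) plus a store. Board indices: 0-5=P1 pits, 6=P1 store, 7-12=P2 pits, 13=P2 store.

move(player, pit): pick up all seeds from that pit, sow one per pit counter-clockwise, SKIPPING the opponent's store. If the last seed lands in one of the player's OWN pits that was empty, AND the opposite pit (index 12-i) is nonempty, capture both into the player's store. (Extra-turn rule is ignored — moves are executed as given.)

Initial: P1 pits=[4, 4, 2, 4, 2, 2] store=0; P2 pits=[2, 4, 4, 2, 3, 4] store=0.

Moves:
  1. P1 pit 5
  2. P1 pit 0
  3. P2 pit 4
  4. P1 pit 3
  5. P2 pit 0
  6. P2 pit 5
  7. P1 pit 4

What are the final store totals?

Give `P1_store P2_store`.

Answer: 3 8

Derivation:
Move 1: P1 pit5 -> P1=[4,4,2,4,2,0](1) P2=[3,4,4,2,3,4](0)
Move 2: P1 pit0 -> P1=[0,5,3,5,3,0](1) P2=[3,4,4,2,3,4](0)
Move 3: P2 pit4 -> P1=[1,5,3,5,3,0](1) P2=[3,4,4,2,0,5](1)
Move 4: P1 pit3 -> P1=[1,5,3,0,4,1](2) P2=[4,5,4,2,0,5](1)
Move 5: P2 pit0 -> P1=[1,0,3,0,4,1](2) P2=[0,6,5,3,0,5](7)
Move 6: P2 pit5 -> P1=[2,1,4,1,4,1](2) P2=[0,6,5,3,0,0](8)
Move 7: P1 pit4 -> P1=[2,1,4,1,0,2](3) P2=[1,7,5,3,0,0](8)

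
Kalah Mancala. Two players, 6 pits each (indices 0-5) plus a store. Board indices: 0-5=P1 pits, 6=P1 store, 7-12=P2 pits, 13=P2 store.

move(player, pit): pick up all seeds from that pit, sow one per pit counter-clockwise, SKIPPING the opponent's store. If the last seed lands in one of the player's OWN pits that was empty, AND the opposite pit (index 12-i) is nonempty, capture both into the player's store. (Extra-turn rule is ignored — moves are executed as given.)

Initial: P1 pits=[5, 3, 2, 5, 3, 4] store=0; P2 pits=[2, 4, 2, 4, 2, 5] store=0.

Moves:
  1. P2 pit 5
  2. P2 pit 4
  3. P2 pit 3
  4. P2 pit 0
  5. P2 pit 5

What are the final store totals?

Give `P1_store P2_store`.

Answer: 0 4

Derivation:
Move 1: P2 pit5 -> P1=[6,4,3,6,3,4](0) P2=[2,4,2,4,2,0](1)
Move 2: P2 pit4 -> P1=[6,4,3,6,3,4](0) P2=[2,4,2,4,0,1](2)
Move 3: P2 pit3 -> P1=[7,4,3,6,3,4](0) P2=[2,4,2,0,1,2](3)
Move 4: P2 pit0 -> P1=[7,4,3,6,3,4](0) P2=[0,5,3,0,1,2](3)
Move 5: P2 pit5 -> P1=[8,4,3,6,3,4](0) P2=[0,5,3,0,1,0](4)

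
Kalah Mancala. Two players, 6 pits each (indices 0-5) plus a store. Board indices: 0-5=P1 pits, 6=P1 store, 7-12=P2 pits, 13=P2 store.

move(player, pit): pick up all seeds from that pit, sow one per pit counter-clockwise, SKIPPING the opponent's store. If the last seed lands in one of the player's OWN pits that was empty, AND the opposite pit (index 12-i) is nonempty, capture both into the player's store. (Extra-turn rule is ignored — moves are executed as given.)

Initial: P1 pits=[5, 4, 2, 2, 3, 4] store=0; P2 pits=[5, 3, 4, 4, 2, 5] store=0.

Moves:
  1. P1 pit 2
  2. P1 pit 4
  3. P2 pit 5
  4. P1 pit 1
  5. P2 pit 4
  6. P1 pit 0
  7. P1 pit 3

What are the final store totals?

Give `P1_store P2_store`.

Answer: 4 2

Derivation:
Move 1: P1 pit2 -> P1=[5,4,0,3,4,4](0) P2=[5,3,4,4,2,5](0)
Move 2: P1 pit4 -> P1=[5,4,0,3,0,5](1) P2=[6,4,4,4,2,5](0)
Move 3: P2 pit5 -> P1=[6,5,1,4,0,5](1) P2=[6,4,4,4,2,0](1)
Move 4: P1 pit1 -> P1=[6,0,2,5,1,6](2) P2=[6,4,4,4,2,0](1)
Move 5: P2 pit4 -> P1=[6,0,2,5,1,6](2) P2=[6,4,4,4,0,1](2)
Move 6: P1 pit0 -> P1=[0,1,3,6,2,7](3) P2=[6,4,4,4,0,1](2)
Move 7: P1 pit3 -> P1=[0,1,3,0,3,8](4) P2=[7,5,5,4,0,1](2)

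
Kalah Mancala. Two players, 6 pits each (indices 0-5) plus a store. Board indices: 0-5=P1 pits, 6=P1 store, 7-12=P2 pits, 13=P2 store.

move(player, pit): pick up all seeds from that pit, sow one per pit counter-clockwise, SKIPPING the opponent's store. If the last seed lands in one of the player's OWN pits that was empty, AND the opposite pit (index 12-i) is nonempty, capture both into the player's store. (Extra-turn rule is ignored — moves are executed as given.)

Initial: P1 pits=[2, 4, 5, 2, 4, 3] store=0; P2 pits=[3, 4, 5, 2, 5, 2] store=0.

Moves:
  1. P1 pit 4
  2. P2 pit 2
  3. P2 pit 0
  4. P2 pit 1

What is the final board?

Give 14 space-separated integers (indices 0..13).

Answer: 4 4 5 2 0 4 1 0 0 2 5 8 4 2

Derivation:
Move 1: P1 pit4 -> P1=[2,4,5,2,0,4](1) P2=[4,5,5,2,5,2](0)
Move 2: P2 pit2 -> P1=[3,4,5,2,0,4](1) P2=[4,5,0,3,6,3](1)
Move 3: P2 pit0 -> P1=[3,4,5,2,0,4](1) P2=[0,6,1,4,7,3](1)
Move 4: P2 pit1 -> P1=[4,4,5,2,0,4](1) P2=[0,0,2,5,8,4](2)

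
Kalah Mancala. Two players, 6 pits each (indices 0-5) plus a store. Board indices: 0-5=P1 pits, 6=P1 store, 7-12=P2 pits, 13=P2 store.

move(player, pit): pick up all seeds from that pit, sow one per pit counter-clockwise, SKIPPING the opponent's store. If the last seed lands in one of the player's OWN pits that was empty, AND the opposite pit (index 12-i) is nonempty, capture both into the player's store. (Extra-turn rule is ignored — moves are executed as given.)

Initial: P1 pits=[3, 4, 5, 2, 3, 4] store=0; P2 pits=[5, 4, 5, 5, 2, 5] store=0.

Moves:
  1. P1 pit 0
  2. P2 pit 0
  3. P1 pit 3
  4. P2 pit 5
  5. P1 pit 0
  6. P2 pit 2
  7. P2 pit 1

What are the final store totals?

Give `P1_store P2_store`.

Answer: 1 3

Derivation:
Move 1: P1 pit0 -> P1=[0,5,6,3,3,4](0) P2=[5,4,5,5,2,5](0)
Move 2: P2 pit0 -> P1=[0,5,6,3,3,4](0) P2=[0,5,6,6,3,6](0)
Move 3: P1 pit3 -> P1=[0,5,6,0,4,5](1) P2=[0,5,6,6,3,6](0)
Move 4: P2 pit5 -> P1=[1,6,7,1,5,5](1) P2=[0,5,6,6,3,0](1)
Move 5: P1 pit0 -> P1=[0,7,7,1,5,5](1) P2=[0,5,6,6,3,0](1)
Move 6: P2 pit2 -> P1=[1,8,7,1,5,5](1) P2=[0,5,0,7,4,1](2)
Move 7: P2 pit1 -> P1=[1,8,7,1,5,5](1) P2=[0,0,1,8,5,2](3)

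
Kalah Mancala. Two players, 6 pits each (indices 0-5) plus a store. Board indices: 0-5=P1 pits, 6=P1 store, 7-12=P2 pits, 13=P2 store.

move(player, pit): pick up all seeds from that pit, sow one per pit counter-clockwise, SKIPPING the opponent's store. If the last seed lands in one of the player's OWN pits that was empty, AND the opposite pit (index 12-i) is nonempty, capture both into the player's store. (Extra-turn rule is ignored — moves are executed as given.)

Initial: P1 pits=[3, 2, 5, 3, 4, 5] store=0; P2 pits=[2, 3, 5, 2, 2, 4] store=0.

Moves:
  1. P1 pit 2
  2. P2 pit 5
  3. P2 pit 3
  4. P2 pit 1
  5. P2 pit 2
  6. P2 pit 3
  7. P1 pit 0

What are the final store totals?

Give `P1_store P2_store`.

Move 1: P1 pit2 -> P1=[3,2,0,4,5,6](1) P2=[3,3,5,2,2,4](0)
Move 2: P2 pit5 -> P1=[4,3,1,4,5,6](1) P2=[3,3,5,2,2,0](1)
Move 3: P2 pit3 -> P1=[0,3,1,4,5,6](1) P2=[3,3,5,0,3,0](6)
Move 4: P2 pit1 -> P1=[0,3,1,4,5,6](1) P2=[3,0,6,1,4,0](6)
Move 5: P2 pit2 -> P1=[1,4,1,4,5,6](1) P2=[3,0,0,2,5,1](7)
Move 6: P2 pit3 -> P1=[1,4,1,4,5,6](1) P2=[3,0,0,0,6,2](7)
Move 7: P1 pit0 -> P1=[0,5,1,4,5,6](1) P2=[3,0,0,0,6,2](7)

Answer: 1 7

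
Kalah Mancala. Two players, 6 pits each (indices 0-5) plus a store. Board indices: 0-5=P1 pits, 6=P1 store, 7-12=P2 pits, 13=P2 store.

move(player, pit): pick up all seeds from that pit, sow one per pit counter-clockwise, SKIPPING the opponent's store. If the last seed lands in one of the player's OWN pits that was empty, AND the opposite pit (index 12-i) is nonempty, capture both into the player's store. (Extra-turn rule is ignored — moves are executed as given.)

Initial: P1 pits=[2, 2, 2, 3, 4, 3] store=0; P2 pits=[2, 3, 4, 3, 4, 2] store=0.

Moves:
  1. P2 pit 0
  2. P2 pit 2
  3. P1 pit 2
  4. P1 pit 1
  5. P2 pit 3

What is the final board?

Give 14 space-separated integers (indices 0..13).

Answer: 4 0 1 5 5 3 0 0 4 0 0 6 4 2

Derivation:
Move 1: P2 pit0 -> P1=[2,2,2,3,4,3](0) P2=[0,4,5,3,4,2](0)
Move 2: P2 pit2 -> P1=[3,2,2,3,4,3](0) P2=[0,4,0,4,5,3](1)
Move 3: P1 pit2 -> P1=[3,2,0,4,5,3](0) P2=[0,4,0,4,5,3](1)
Move 4: P1 pit1 -> P1=[3,0,1,5,5,3](0) P2=[0,4,0,4,5,3](1)
Move 5: P2 pit3 -> P1=[4,0,1,5,5,3](0) P2=[0,4,0,0,6,4](2)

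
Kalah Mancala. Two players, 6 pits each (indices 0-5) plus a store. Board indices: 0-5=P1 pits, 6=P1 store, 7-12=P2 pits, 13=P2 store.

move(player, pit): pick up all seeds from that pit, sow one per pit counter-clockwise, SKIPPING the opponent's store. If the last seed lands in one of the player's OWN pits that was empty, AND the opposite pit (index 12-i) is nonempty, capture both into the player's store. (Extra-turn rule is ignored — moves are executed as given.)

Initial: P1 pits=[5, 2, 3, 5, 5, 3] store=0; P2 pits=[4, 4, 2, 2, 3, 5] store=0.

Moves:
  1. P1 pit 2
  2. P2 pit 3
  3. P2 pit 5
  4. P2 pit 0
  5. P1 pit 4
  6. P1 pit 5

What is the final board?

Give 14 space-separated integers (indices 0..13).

Move 1: P1 pit2 -> P1=[5,2,0,6,6,4](0) P2=[4,4,2,2,3,5](0)
Move 2: P2 pit3 -> P1=[5,2,0,6,6,4](0) P2=[4,4,2,0,4,6](0)
Move 3: P2 pit5 -> P1=[6,3,1,7,7,4](0) P2=[4,4,2,0,4,0](1)
Move 4: P2 pit0 -> P1=[6,3,1,7,7,4](0) P2=[0,5,3,1,5,0](1)
Move 5: P1 pit4 -> P1=[6,3,1,7,0,5](1) P2=[1,6,4,2,6,0](1)
Move 6: P1 pit5 -> P1=[6,3,1,7,0,0](2) P2=[2,7,5,3,6,0](1)

Answer: 6 3 1 7 0 0 2 2 7 5 3 6 0 1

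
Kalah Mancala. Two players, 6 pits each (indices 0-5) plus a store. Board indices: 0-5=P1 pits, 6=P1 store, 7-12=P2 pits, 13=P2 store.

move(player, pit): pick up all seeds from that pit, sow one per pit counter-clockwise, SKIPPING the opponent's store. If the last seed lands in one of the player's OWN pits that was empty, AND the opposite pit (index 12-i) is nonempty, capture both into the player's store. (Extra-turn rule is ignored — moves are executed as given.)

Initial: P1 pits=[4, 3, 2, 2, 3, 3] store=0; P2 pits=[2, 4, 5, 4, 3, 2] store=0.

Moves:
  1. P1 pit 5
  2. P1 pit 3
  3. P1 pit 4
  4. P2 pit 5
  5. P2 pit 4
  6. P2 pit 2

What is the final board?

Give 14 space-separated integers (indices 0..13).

Move 1: P1 pit5 -> P1=[4,3,2,2,3,0](1) P2=[3,5,5,4,3,2](0)
Move 2: P1 pit3 -> P1=[4,3,2,0,4,0](5) P2=[0,5,5,4,3,2](0)
Move 3: P1 pit4 -> P1=[4,3,2,0,0,1](6) P2=[1,6,5,4,3,2](0)
Move 4: P2 pit5 -> P1=[5,3,2,0,0,1](6) P2=[1,6,5,4,3,0](1)
Move 5: P2 pit4 -> P1=[6,3,2,0,0,1](6) P2=[1,6,5,4,0,1](2)
Move 6: P2 pit2 -> P1=[7,3,2,0,0,1](6) P2=[1,6,0,5,1,2](3)

Answer: 7 3 2 0 0 1 6 1 6 0 5 1 2 3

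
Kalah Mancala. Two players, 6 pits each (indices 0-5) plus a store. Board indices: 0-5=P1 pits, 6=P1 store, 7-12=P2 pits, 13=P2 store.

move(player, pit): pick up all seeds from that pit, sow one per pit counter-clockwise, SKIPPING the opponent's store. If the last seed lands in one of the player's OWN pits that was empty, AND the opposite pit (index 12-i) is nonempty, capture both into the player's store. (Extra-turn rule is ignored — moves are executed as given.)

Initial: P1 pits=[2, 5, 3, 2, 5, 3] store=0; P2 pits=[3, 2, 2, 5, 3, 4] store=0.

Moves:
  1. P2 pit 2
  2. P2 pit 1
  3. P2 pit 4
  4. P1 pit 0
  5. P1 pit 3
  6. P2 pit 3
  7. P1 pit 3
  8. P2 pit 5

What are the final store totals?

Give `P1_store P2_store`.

Answer: 1 3

Derivation:
Move 1: P2 pit2 -> P1=[2,5,3,2,5,3](0) P2=[3,2,0,6,4,4](0)
Move 2: P2 pit1 -> P1=[2,5,3,2,5,3](0) P2=[3,0,1,7,4,4](0)
Move 3: P2 pit4 -> P1=[3,6,3,2,5,3](0) P2=[3,0,1,7,0,5](1)
Move 4: P1 pit0 -> P1=[0,7,4,3,5,3](0) P2=[3,0,1,7,0,5](1)
Move 5: P1 pit3 -> P1=[0,7,4,0,6,4](1) P2=[3,0,1,7,0,5](1)
Move 6: P2 pit3 -> P1=[1,8,5,1,6,4](1) P2=[3,0,1,0,1,6](2)
Move 7: P1 pit3 -> P1=[1,8,5,0,7,4](1) P2=[3,0,1,0,1,6](2)
Move 8: P2 pit5 -> P1=[2,9,6,1,8,4](1) P2=[3,0,1,0,1,0](3)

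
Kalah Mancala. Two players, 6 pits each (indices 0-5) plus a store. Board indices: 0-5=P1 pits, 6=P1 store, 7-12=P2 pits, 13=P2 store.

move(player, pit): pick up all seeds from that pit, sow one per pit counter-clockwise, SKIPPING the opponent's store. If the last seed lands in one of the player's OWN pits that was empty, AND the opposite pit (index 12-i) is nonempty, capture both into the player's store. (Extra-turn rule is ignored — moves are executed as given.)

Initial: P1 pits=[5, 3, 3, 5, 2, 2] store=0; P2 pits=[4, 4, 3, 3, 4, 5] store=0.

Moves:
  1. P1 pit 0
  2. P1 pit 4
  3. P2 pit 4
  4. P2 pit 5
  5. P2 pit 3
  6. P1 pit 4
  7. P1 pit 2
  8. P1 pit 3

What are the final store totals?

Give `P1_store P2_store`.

Answer: 3 3

Derivation:
Move 1: P1 pit0 -> P1=[0,4,4,6,3,3](0) P2=[4,4,3,3,4,5](0)
Move 2: P1 pit4 -> P1=[0,4,4,6,0,4](1) P2=[5,4,3,3,4,5](0)
Move 3: P2 pit4 -> P1=[1,5,4,6,0,4](1) P2=[5,4,3,3,0,6](1)
Move 4: P2 pit5 -> P1=[2,6,5,7,1,4](1) P2=[5,4,3,3,0,0](2)
Move 5: P2 pit3 -> P1=[2,6,5,7,1,4](1) P2=[5,4,3,0,1,1](3)
Move 6: P1 pit4 -> P1=[2,6,5,7,0,5](1) P2=[5,4,3,0,1,1](3)
Move 7: P1 pit2 -> P1=[2,6,0,8,1,6](2) P2=[6,4,3,0,1,1](3)
Move 8: P1 pit3 -> P1=[2,6,0,0,2,7](3) P2=[7,5,4,1,2,1](3)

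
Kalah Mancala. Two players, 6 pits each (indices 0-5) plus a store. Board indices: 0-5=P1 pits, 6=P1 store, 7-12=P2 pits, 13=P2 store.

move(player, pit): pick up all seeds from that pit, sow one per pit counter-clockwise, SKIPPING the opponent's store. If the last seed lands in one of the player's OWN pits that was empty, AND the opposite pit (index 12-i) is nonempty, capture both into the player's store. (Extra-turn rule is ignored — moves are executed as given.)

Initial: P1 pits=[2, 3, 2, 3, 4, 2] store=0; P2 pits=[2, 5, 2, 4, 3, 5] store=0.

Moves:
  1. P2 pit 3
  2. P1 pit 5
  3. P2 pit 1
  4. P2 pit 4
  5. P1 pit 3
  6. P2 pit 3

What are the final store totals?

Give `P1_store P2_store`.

Move 1: P2 pit3 -> P1=[3,3,2,3,4,2](0) P2=[2,5,2,0,4,6](1)
Move 2: P1 pit5 -> P1=[3,3,2,3,4,0](1) P2=[3,5,2,0,4,6](1)
Move 3: P2 pit1 -> P1=[3,3,2,3,4,0](1) P2=[3,0,3,1,5,7](2)
Move 4: P2 pit4 -> P1=[4,4,3,3,4,0](1) P2=[3,0,3,1,0,8](3)
Move 5: P1 pit3 -> P1=[4,4,3,0,5,1](2) P2=[3,0,3,1,0,8](3)
Move 6: P2 pit3 -> P1=[4,0,3,0,5,1](2) P2=[3,0,3,0,0,8](8)

Answer: 2 8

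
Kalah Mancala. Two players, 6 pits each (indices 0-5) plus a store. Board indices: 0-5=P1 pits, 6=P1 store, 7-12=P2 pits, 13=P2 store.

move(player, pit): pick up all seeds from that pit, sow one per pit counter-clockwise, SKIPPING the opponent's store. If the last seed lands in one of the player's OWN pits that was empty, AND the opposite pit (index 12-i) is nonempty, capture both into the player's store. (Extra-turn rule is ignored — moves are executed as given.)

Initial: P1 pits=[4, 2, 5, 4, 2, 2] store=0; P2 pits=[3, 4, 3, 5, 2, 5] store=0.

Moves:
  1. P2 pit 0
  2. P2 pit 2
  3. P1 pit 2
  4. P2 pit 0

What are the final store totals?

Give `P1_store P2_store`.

Move 1: P2 pit0 -> P1=[4,2,5,4,2,2](0) P2=[0,5,4,6,2,5](0)
Move 2: P2 pit2 -> P1=[4,2,5,4,2,2](0) P2=[0,5,0,7,3,6](1)
Move 3: P1 pit2 -> P1=[4,2,0,5,3,3](1) P2=[1,5,0,7,3,6](1)
Move 4: P2 pit0 -> P1=[4,2,0,5,3,3](1) P2=[0,6,0,7,3,6](1)

Answer: 1 1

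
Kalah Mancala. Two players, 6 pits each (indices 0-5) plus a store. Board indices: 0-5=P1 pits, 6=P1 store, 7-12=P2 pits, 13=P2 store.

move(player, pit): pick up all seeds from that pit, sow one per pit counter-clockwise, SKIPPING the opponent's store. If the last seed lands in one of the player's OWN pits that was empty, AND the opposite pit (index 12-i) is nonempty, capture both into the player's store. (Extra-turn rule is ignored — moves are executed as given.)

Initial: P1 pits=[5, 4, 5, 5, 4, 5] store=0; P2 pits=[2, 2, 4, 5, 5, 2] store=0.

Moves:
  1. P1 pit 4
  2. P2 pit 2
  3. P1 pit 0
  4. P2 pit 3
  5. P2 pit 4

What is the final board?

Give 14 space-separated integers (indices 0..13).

Move 1: P1 pit4 -> P1=[5,4,5,5,0,6](1) P2=[3,3,4,5,5,2](0)
Move 2: P2 pit2 -> P1=[5,4,5,5,0,6](1) P2=[3,3,0,6,6,3](1)
Move 3: P1 pit0 -> P1=[0,5,6,6,1,7](1) P2=[3,3,0,6,6,3](1)
Move 4: P2 pit3 -> P1=[1,6,7,6,1,7](1) P2=[3,3,0,0,7,4](2)
Move 5: P2 pit4 -> P1=[2,7,8,7,2,7](1) P2=[3,3,0,0,0,5](3)

Answer: 2 7 8 7 2 7 1 3 3 0 0 0 5 3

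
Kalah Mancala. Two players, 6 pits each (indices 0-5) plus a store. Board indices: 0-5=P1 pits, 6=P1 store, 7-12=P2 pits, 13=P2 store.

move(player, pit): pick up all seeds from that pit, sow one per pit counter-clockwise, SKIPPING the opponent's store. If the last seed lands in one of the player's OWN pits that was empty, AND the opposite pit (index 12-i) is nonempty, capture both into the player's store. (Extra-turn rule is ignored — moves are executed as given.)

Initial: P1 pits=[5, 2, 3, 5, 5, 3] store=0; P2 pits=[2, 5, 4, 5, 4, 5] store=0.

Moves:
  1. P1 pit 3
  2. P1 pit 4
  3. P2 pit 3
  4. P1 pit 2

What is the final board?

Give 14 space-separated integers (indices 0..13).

Answer: 6 3 0 1 1 6 3 4 7 5 0 5 6 1

Derivation:
Move 1: P1 pit3 -> P1=[5,2,3,0,6,4](1) P2=[3,6,4,5,4,5](0)
Move 2: P1 pit4 -> P1=[5,2,3,0,0,5](2) P2=[4,7,5,6,4,5](0)
Move 3: P2 pit3 -> P1=[6,3,4,0,0,5](2) P2=[4,7,5,0,5,6](1)
Move 4: P1 pit2 -> P1=[6,3,0,1,1,6](3) P2=[4,7,5,0,5,6](1)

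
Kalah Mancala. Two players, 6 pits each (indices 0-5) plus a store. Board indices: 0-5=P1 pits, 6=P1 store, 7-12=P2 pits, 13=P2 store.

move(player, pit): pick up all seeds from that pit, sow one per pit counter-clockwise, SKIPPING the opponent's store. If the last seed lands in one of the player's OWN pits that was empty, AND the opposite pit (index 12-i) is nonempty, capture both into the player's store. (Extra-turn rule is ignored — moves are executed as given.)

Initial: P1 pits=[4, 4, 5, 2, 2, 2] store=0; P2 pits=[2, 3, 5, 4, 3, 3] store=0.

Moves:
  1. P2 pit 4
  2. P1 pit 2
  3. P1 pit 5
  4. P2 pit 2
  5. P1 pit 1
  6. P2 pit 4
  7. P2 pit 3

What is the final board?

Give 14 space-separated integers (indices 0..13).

Move 1: P2 pit4 -> P1=[5,4,5,2,2,2](0) P2=[2,3,5,4,0,4](1)
Move 2: P1 pit2 -> P1=[5,4,0,3,3,3](1) P2=[3,3,5,4,0,4](1)
Move 3: P1 pit5 -> P1=[5,4,0,3,3,0](2) P2=[4,4,5,4,0,4](1)
Move 4: P2 pit2 -> P1=[6,4,0,3,3,0](2) P2=[4,4,0,5,1,5](2)
Move 5: P1 pit1 -> P1=[6,0,1,4,4,0](7) P2=[0,4,0,5,1,5](2)
Move 6: P2 pit4 -> P1=[6,0,1,4,4,0](7) P2=[0,4,0,5,0,6](2)
Move 7: P2 pit3 -> P1=[7,1,1,4,4,0](7) P2=[0,4,0,0,1,7](3)

Answer: 7 1 1 4 4 0 7 0 4 0 0 1 7 3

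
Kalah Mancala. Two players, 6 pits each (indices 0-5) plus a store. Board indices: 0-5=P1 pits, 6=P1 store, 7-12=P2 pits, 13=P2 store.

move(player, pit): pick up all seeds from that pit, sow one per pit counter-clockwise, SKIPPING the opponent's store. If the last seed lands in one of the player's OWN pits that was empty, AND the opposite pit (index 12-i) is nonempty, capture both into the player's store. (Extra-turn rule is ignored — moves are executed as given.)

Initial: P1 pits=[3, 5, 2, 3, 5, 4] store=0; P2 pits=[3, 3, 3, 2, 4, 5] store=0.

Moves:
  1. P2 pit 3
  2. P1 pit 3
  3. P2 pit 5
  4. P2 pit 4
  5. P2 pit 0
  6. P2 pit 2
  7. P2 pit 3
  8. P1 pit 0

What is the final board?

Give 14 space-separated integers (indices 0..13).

Answer: 0 8 1 2 8 6 1 0 4 0 0 2 2 8

Derivation:
Move 1: P2 pit3 -> P1=[3,5,2,3,5,4](0) P2=[3,3,3,0,5,6](0)
Move 2: P1 pit3 -> P1=[3,5,2,0,6,5](1) P2=[3,3,3,0,5,6](0)
Move 3: P2 pit5 -> P1=[4,6,3,1,7,5](1) P2=[3,3,3,0,5,0](1)
Move 4: P2 pit4 -> P1=[5,7,4,1,7,5](1) P2=[3,3,3,0,0,1](2)
Move 5: P2 pit0 -> P1=[5,7,0,1,7,5](1) P2=[0,4,4,0,0,1](7)
Move 6: P2 pit2 -> P1=[5,7,0,1,7,5](1) P2=[0,4,0,1,1,2](8)
Move 7: P2 pit3 -> P1=[5,7,0,1,7,5](1) P2=[0,4,0,0,2,2](8)
Move 8: P1 pit0 -> P1=[0,8,1,2,8,6](1) P2=[0,4,0,0,2,2](8)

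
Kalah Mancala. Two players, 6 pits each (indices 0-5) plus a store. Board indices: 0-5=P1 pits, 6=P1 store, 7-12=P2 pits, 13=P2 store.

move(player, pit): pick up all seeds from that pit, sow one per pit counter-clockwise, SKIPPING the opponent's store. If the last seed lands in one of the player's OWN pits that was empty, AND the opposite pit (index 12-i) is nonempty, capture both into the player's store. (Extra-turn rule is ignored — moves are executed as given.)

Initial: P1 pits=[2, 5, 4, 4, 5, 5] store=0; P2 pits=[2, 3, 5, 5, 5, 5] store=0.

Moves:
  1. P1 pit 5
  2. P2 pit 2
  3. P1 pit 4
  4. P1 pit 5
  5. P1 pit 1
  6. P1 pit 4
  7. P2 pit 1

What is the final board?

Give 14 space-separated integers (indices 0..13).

Move 1: P1 pit5 -> P1=[2,5,4,4,5,0](1) P2=[3,4,6,6,5,5](0)
Move 2: P2 pit2 -> P1=[3,6,4,4,5,0](1) P2=[3,4,0,7,6,6](1)
Move 3: P1 pit4 -> P1=[3,6,4,4,0,1](2) P2=[4,5,1,7,6,6](1)
Move 4: P1 pit5 -> P1=[3,6,4,4,0,0](3) P2=[4,5,1,7,6,6](1)
Move 5: P1 pit1 -> P1=[3,0,5,5,1,1](4) P2=[5,5,1,7,6,6](1)
Move 6: P1 pit4 -> P1=[3,0,5,5,0,2](4) P2=[5,5,1,7,6,6](1)
Move 7: P2 pit1 -> P1=[3,0,5,5,0,2](4) P2=[5,0,2,8,7,7](2)

Answer: 3 0 5 5 0 2 4 5 0 2 8 7 7 2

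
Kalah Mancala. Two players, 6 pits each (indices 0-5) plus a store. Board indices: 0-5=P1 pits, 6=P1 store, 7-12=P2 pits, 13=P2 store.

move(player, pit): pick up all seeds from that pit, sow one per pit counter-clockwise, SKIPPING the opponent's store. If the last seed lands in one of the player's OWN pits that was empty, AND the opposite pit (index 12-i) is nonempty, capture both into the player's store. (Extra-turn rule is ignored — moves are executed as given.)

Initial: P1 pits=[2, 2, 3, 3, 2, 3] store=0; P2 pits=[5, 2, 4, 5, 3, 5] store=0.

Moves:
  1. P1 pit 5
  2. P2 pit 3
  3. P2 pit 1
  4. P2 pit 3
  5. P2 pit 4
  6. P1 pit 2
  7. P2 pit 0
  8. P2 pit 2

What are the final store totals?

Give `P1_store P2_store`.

Move 1: P1 pit5 -> P1=[2,2,3,3,2,0](1) P2=[6,3,4,5,3,5](0)
Move 2: P2 pit3 -> P1=[3,3,3,3,2,0](1) P2=[6,3,4,0,4,6](1)
Move 3: P2 pit1 -> P1=[3,3,3,3,2,0](1) P2=[6,0,5,1,5,6](1)
Move 4: P2 pit3 -> P1=[3,3,3,3,2,0](1) P2=[6,0,5,0,6,6](1)
Move 5: P2 pit4 -> P1=[4,4,4,4,2,0](1) P2=[6,0,5,0,0,7](2)
Move 6: P1 pit2 -> P1=[4,4,0,5,3,1](2) P2=[6,0,5,0,0,7](2)
Move 7: P2 pit0 -> P1=[4,4,0,5,3,1](2) P2=[0,1,6,1,1,8](3)
Move 8: P2 pit2 -> P1=[5,5,0,5,3,1](2) P2=[0,1,0,2,2,9](4)

Answer: 2 4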